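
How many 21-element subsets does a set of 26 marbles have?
C(26,21) = 26!/(21!×5!) = 65780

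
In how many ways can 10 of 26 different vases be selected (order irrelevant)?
C(26,10) = 26!/(10!×16!) = 5311735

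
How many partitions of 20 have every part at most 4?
Let r_j(i) = number of partitions of i into parts ≤ j, for i = 0..20. r_1(i) = 1 for all i; r_j(i) = r_{j-1}(i) + r_j(i-j). Rows j = 2..4: ≤2: 1 1 2 2 3 3 4 4 5 5 6 6 7 7 8 8 9 9 10 10 11; ≤3: 1 1 2 3 4 5 7 8 10 12 14 16 19 21 24 27 30 33 37 40 44; ≤4: 1 1 2 3 5 6 9 11 15 18 23 27 34 39 47 54 64 72 84 94 108. r_4(20) = 108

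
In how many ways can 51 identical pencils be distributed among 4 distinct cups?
C(51+4-1, 4-1) = C(54, 3) = 24804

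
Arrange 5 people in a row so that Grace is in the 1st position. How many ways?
Fix one position: (5-1)! = 24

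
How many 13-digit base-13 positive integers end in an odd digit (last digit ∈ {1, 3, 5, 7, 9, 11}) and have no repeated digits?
Last∈{1,3,5,7,9,11}. Last=0: 0. Last nonzero: 6×11×P(11,11) = 2634508800. Total = 2634508800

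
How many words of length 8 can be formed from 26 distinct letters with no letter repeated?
P(26,8) = 26!/(26-8)! = 62990928000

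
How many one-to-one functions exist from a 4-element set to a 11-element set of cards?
P(11,4) = 11!/(11-4)! = 7920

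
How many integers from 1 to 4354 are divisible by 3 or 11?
⌊4354/3⌋ + ⌊4354/11⌋ - ⌊4354/33⌋ = 1451 + 395 - 131 = 1715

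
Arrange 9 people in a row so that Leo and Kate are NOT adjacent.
Total - adjacent = 9! - (9-1)!×2 = 362880 - 80640 = 282240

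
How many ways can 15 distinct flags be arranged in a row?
15! = 1307674368000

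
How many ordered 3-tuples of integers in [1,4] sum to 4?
Coefficient of x^4 in (x + x² + ... + x^4)^3. By inclusion-exclusion on dice exceeding 4: Σ_j (-1)^j C(3,j)·C(4-1-4j, 2) = C(3,0)·C(3,2) = 1·3 = 3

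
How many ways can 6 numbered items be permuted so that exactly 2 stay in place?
Choose the 2 fixed points C(6,2) = 15, derange the rest: !4 = Σ_{j=0}^{4} (-1)^j·4!/j! = 24 - 24 + 12 - 4 + 1 = 9. Product = 15 × 9 = 135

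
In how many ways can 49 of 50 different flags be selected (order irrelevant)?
C(50,49) = 50!/(49!×1!) = 50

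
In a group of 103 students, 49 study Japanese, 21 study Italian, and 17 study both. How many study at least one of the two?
|A∪B| = |A| + |B| - |A∩B| = 49 + 21 - 17 = 53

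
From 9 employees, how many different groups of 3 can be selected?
C(9,3) = 9!/(3!×6!) = 84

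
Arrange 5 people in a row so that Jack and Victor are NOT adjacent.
Total - adjacent = 5! - (5-1)!×2 = 120 - 48 = 72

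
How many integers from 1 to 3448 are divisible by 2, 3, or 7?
⌊3448/2⌋+⌊3448/3⌋+⌊3448/7⌋ - ⌊3448/6⌋-⌊3448/14⌋-⌊3448/21⌋ + ⌊3448/42⌋ = 1724+1149+492 - 574-246-164 + 82 = 2463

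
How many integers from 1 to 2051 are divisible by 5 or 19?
⌊2051/5⌋ + ⌊2051/19⌋ - ⌊2051/95⌋ = 410 + 107 - 21 = 496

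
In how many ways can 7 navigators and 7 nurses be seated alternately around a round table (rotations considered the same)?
Fix one of the navigators: (7-1)! ways for the remaining navigators, × 7! ways for the nurses = 720 × 5040 = 3628800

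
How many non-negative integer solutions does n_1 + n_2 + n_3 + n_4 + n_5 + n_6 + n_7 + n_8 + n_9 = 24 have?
C(24+9-1, 9-1) = C(32, 8) = 10518300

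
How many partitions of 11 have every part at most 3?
Let r_j(i) = number of partitions of i into parts ≤ j, for i = 0..11. r_1(i) = 1 for all i; r_j(i) = r_{j-1}(i) + r_j(i-j). Rows j = 2..3: ≤2: 1 1 2 2 3 3 4 4 5 5 6 6; ≤3: 1 1 2 3 4 5 7 8 10 12 14 16. r_3(11) = 16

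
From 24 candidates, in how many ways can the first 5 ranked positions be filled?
P(24,5) = 24!/(24-5)! = 5100480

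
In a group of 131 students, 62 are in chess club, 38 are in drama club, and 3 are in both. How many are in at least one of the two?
|A∪B| = |A| + |B| - |A∩B| = 62 + 38 - 3 = 97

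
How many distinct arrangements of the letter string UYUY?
4! / (2! × 2!) = 6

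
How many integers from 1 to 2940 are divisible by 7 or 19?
⌊2940/7⌋ + ⌊2940/19⌋ - ⌊2940/133⌋ = 420 + 154 - 22 = 552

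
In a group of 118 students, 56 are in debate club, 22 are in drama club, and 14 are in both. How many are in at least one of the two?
|A∪B| = |A| + |B| - |A∩B| = 56 + 22 - 14 = 64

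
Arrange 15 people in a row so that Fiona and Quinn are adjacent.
Treat as block: (15-1)! × 2! = 87178291200 × 2 = 174356582400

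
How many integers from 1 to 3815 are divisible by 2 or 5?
⌊3815/2⌋ + ⌊3815/5⌋ - ⌊3815/10⌋ = 1907 + 763 - 381 = 2289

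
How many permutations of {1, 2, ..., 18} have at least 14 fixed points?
Exactly j fixed points: C(18,j)·!(18-j); sum over j ≥ 14 (derangement numbers via !m = (m-1)·(!(m-1) + !(m-2)): !0..!4 = 1, 0, 1, 2, 9). Σ_{j=14}^{18} C(18,j)·!(18-j) = C(18,14)·!4 + C(18,15)·!3 + C(18,16)·!2 + C(18,17)·!1 + C(18,18)·!0 = 3060·9 + 816·2 + 153·1 + 18·0 + 1·1 = 29326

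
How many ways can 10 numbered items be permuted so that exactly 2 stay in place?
Choose the 2 fixed points C(10,2) = 45, derange the rest: !8 = Σ_{j=0}^{8} (-1)^j·8!/j! = 40320 - 40320 + 20160 - 6720 + 1680 - 336 + 56 - 8 + 1 = 14833. Product = 45 × 14833 = 667485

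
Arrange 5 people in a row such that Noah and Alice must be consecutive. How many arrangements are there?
Treat the 2 as one block: (5-2+1)! × 2! = 24 × 2 = 48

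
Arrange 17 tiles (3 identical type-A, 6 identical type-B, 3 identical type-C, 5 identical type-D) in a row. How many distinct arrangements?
17! / (3! × 6! × 3! × 5!) = 114354240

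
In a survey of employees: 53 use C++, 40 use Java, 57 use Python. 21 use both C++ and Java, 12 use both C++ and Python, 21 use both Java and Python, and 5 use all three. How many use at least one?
|A∪B∪C| = 53+40+57-21-12-21+5 = 101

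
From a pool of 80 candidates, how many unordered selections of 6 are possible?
C(80,6) = 80!/(6!×74!) = 300500200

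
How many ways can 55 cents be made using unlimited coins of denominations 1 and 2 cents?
Coefficient of x^55 in 1/(1-x^1) · 1/(1-x^2). Use j coins of 2 for j = 0..⌊55/2⌋ = 27, the rest in 1s: 27 + 1 = 28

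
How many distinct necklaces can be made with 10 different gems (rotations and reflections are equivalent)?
(10-1)!/2 = 362880/2 = 181440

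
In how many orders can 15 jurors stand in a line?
15! = 1307674368000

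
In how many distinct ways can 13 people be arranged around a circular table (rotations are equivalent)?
Circular: fix one position, arrange the rest. (13-1)! = 479001600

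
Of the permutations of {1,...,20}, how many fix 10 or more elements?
Exactly j fixed points: C(20,j)·!(20-j); sum over j ≥ 10 (derangement numbers via !m = (m-1)·(!(m-1) + !(m-2)): !0..!10 = 1, 0, 1, 2, 9, 44, 265, 1854, 14833, 133496, 1334961). Σ_{j=10}^{20} C(20,j)·!(20-j) = C(20,10)·!10 + C(20,11)·!9 + C(20,12)·!8 + C(20,13)·!7 + C(20,14)·!6 + C(20,15)·!5 + C(20,16)·!4 + C(20,17)·!3 + C(20,18)·!2 + C(20,19)·!1 + C(20,20)·!0 = 184756·1334961 + 167960·133496 + 125970·14833 + 77520·1854 + 38760·265 + 15504·44 + 4845·9 + 1140·2 + 190·1 + 20·0 + 1·1 = 271087277418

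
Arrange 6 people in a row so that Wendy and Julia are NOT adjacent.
Total - adjacent = 6! - (6-1)!×2 = 720 - 240 = 480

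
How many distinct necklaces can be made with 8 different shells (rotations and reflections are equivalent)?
(8-1)!/2 = 5040/2 = 2520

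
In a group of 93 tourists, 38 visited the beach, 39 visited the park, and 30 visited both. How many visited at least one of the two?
|A∪B| = |A| + |B| - |A∩B| = 38 + 39 - 30 = 47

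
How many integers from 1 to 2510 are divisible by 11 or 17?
⌊2510/11⌋ + ⌊2510/17⌋ - ⌊2510/187⌋ = 228 + 147 - 13 = 362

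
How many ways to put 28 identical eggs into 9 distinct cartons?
C(28+9-1, 9-1) = C(36, 8) = 30260340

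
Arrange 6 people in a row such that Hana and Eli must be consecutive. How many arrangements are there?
Treat the 2 as one block: (6-2+1)! × 2! = 120 × 2 = 240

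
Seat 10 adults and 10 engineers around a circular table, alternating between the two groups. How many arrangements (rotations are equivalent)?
Fix one of the adults: (10-1)! ways for the remaining adults, × 10! ways for the engineers = 362880 × 3628800 = 1316818944000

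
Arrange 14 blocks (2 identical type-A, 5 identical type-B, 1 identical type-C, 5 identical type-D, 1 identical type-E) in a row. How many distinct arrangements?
14! / (2! × 5! × 1! × 5! × 1!) = 3027024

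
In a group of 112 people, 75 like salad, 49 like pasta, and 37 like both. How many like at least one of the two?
|A∪B| = |A| + |B| - |A∩B| = 75 + 49 - 37 = 87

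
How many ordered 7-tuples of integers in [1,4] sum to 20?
Coefficient of x^20 in (x + x² + ... + x^4)^7. By inclusion-exclusion on dice exceeding 4: Σ_j (-1)^j C(7,j)·C(20-1-4j, 6) = C(7,0)·C(19,6) - C(7,1)·C(15,6) + C(7,2)·C(11,6) - C(7,3)·C(7,6) = 1·27132 - 7·5005 + 21·462 - 35·7 = 1554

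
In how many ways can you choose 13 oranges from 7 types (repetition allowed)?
C(13+7-1, 7-1) = C(19, 6) = 27132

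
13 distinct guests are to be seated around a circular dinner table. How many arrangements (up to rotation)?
Circular: fix one position, arrange the rest. (13-1)! = 479001600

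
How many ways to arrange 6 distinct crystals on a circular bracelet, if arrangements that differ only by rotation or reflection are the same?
(6-1)!/2 = 120/2 = 60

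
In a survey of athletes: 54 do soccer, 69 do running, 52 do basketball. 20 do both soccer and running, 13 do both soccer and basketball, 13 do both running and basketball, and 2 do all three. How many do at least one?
|A∪B∪C| = 54+69+52-20-13-13+2 = 131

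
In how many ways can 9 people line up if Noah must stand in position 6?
Fix one position: (9-1)! = 40320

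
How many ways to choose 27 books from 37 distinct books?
C(37,27) = 37!/(27!×10!) = 348330136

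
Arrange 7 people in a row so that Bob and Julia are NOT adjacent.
Total - adjacent = 7! - (7-1)!×2 = 5040 - 1440 = 3600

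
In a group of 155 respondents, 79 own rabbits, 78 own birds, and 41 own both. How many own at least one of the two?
|A∪B| = |A| + |B| - |A∩B| = 79 + 78 - 41 = 116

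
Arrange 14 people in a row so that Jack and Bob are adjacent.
Treat as block: (14-1)! × 2! = 6227020800 × 2 = 12454041600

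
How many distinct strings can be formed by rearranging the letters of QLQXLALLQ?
9! / (4! × 3! × 1! × 1!) = 2520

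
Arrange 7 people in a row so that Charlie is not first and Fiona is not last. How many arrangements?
By inclusion-exclusion: 7! - 2×(7-1)! + (7-2)! = 5040 - 1440 + 120 = 3720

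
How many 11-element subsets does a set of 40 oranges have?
C(40,11) = 40!/(11!×29!) = 2311801440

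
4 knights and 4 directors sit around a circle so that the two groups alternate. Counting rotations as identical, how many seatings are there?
Fix one of the knights: (4-1)! ways for the remaining knights, × 4! ways for the directors = 6 × 24 = 144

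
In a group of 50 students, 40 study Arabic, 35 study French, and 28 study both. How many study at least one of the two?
|A∪B| = |A| + |B| - |A∩B| = 40 + 35 - 28 = 47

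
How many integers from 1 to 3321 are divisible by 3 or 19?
⌊3321/3⌋ + ⌊3321/19⌋ - ⌊3321/57⌋ = 1107 + 174 - 58 = 1223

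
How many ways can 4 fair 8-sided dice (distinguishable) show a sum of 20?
Coefficient of x^20 in (x + x² + ... + x^8)^4. By inclusion-exclusion on dice exceeding 8: Σ_j (-1)^j C(4,j)·C(20-1-8j, 3) = C(4,0)·C(19,3) - C(4,1)·C(11,3) + C(4,2)·C(3,3) = 1·969 - 4·165 + 6·1 = 315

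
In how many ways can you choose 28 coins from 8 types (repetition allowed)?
C(28+8-1, 8-1) = C(35, 7) = 6724520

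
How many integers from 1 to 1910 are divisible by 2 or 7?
⌊1910/2⌋ + ⌊1910/7⌋ - ⌊1910/14⌋ = 955 + 272 - 136 = 1091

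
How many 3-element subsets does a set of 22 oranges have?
C(22,3) = 22!/(3!×19!) = 1540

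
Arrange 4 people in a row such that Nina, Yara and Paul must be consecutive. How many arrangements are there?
Treat the 3 as one block: (4-3+1)! × 3! = 2 × 6 = 12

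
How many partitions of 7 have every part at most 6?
Let r_j(i) = number of partitions of i into parts ≤ j, for i = 0..7. r_1(i) = 1 for all i; r_j(i) = r_{j-1}(i) + r_j(i-j). Rows j = 2..6: ≤2: 1 1 2 2 3 3 4 4; ≤3: 1 1 2 3 4 5 7 8; ≤4: 1 1 2 3 5 6 9 11; ≤5: 1 1 2 3 5 7 10 13; ≤6: 1 1 2 3 5 7 11 14. r_6(7) = 14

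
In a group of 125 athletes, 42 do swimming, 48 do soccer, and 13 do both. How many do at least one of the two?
|A∪B| = |A| + |B| - |A∩B| = 42 + 48 - 13 = 77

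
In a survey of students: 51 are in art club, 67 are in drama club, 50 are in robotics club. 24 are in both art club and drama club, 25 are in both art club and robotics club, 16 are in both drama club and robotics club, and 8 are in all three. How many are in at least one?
|A∪B∪C| = 51+67+50-24-25-16+8 = 111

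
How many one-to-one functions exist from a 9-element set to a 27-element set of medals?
P(27,9) = 27!/(27-9)! = 1700755056000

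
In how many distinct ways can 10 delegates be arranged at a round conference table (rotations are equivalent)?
Circular: fix one position, arrange the rest. (10-1)! = 362880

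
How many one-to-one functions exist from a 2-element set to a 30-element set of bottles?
P(30,2) = 30!/(30-2)! = 870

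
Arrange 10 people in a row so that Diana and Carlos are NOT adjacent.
Total - adjacent = 10! - (10-1)!×2 = 3628800 - 725760 = 2903040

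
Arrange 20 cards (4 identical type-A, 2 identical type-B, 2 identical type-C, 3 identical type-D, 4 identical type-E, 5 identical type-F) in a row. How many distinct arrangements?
20! / (4! × 2! × 2! × 3! × 4! × 5!) = 1466593128000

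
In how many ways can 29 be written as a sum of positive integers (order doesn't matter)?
Pentagonal recurrence p(n) = p(n-1) + p(n-2) - p(n-5) - p(n-7) + p(n-12) + p(n-15) - ... gives p(0..28) = 1, 1, 2, 3, 5, 7, 11, 15, 22, 30, 42, 56, 77, 101, 135, 176, 231, 297, 385, 490, 627, 792, 1002, 1255, 1575, 1958, 2436, 3010, 3718. p(29) = p(28) + p(27) - p(24) - p(22) + p(17) + p(14) - p(7) - p(3) = 3718 + 3010 - 1575 - 1002 + 297 + 135 - 15 - 3 = 4565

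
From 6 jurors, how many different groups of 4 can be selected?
C(6,4) = 6!/(4!×2!) = 15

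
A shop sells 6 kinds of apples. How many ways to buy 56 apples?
C(56+6-1, 6-1) = C(61, 5) = 5949147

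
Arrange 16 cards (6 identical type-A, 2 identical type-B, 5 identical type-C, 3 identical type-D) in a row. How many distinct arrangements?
16! / (6! × 2! × 5! × 3!) = 20180160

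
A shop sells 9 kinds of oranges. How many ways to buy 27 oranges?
C(27+9-1, 9-1) = C(35, 8) = 23535820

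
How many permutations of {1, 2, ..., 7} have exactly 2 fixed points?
Choose the 2 fixed points C(7,2) = 21, derange the rest: !5 = Σ_{j=0}^{5} (-1)^j·5!/j! = 120 - 120 + 60 - 20 + 5 - 1 = 44. Product = 21 × 44 = 924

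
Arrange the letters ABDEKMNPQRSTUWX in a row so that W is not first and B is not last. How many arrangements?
By inclusion-exclusion: 15! - 2×(15-1)! + (15-2)! = 1307674368000 - 174356582400 + 6227020800 = 1139544806400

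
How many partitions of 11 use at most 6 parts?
By conjugation, equals partitions of 11 into parts ≤ 6. Let r_j(i) = number of partitions of i into parts ≤ j, for i = 0..11. r_1(i) = 1 for all i; r_j(i) = r_{j-1}(i) + r_j(i-j). Rows j = 2..6: ≤2: 1 1 2 2 3 3 4 4 5 5 6 6; ≤3: 1 1 2 3 4 5 7 8 10 12 14 16; ≤4: 1 1 2 3 5 6 9 11 15 18 23 27; ≤5: 1 1 2 3 5 7 10 13 18 23 30 37; ≤6: 1 1 2 3 5 7 11 14 20 26 35 44. r_6(11) = 44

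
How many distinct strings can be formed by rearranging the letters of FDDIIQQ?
7! / (2! × 1! × 2! × 2!) = 630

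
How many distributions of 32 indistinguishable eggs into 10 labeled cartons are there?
C(32+10-1, 10-1) = C(41, 9) = 350343565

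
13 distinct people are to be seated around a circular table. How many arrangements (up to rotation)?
Circular: fix one position, arrange the rest. (13-1)! = 479001600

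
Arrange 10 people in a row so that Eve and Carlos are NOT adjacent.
Total - adjacent = 10! - (10-1)!×2 = 3628800 - 725760 = 2903040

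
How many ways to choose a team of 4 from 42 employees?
C(42,4) = 42!/(4!×38!) = 111930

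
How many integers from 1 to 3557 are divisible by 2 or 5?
⌊3557/2⌋ + ⌊3557/5⌋ - ⌊3557/10⌋ = 1778 + 711 - 355 = 2134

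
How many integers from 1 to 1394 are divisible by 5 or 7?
⌊1394/5⌋ + ⌊1394/7⌋ - ⌊1394/35⌋ = 278 + 199 - 39 = 438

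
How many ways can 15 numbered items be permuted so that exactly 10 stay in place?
Choose the 10 fixed points C(15,10) = 3003, derange the rest: !5 = Σ_{j=0}^{5} (-1)^j·5!/j! = 120 - 120 + 60 - 20 + 5 - 1 = 44. Product = 3003 × 44 = 132132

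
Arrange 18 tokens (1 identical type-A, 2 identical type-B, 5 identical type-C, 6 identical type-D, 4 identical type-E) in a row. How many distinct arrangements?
18! / (1! × 2! × 5! × 6! × 4!) = 1543782240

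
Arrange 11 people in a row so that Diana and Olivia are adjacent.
Treat as block: (11-1)! × 2! = 3628800 × 2 = 7257600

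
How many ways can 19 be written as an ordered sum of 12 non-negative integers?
C(19+12-1, 12-1) = C(30, 11) = 54627300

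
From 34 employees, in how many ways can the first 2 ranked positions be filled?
P(34,2) = 34!/(34-2)! = 1122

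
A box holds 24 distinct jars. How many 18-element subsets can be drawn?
C(24,18) = 24!/(18!×6!) = 134596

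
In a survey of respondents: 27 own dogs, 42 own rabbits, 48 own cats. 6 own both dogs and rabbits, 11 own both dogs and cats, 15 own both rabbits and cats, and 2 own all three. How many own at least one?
|A∪B∪C| = 27+42+48-6-11-15+2 = 87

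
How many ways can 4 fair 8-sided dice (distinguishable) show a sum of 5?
Coefficient of x^5 in (x + x² + ... + x^8)^4. By inclusion-exclusion on dice exceeding 8: Σ_j (-1)^j C(4,j)·C(5-1-8j, 3) = C(4,0)·C(4,3) = 1·4 = 4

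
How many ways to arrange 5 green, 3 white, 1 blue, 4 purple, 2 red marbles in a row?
15! / (5! × 3! × 1! × 4! × 2!) = 37837800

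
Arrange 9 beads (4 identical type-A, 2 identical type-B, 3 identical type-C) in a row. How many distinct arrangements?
9! / (4! × 2! × 3!) = 1260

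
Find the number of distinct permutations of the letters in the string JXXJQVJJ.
8! / (4! × 1! × 2! × 1!) = 840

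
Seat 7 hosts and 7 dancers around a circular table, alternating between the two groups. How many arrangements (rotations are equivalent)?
Fix one of the hosts: (7-1)! ways for the remaining hosts, × 7! ways for the dancers = 720 × 5040 = 3628800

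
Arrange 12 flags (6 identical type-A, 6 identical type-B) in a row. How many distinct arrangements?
12! / (6! × 6!) = 924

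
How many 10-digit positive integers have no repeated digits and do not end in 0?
Last digit: 9 nonzero choices. First digit: 8 (nonzero, ≠last). Middle 8: P(8,8) = 40320. Total = 2903040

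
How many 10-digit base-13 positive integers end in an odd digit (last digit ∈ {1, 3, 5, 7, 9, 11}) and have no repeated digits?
Last∈{1,3,5,7,9,11}. Last=0: 0. Last nonzero: 6×11×P(11,8) = 439084800. Total = 439084800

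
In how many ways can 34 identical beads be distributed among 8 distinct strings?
C(34+8-1, 8-1) = C(41, 7) = 22481940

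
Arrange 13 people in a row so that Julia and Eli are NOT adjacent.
Total - adjacent = 13! - (13-1)!×2 = 6227020800 - 958003200 = 5269017600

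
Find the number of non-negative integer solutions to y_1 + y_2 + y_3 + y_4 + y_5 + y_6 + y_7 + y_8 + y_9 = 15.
C(15+9-1, 9-1) = C(23, 8) = 490314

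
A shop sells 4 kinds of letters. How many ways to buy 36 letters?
C(36+4-1, 4-1) = C(39, 3) = 9139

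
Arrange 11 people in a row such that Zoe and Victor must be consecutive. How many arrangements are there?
Treat the 2 as one block: (11-2+1)! × 2! = 3628800 × 2 = 7257600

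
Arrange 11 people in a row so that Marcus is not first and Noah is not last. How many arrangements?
By inclusion-exclusion: 11! - 2×(11-1)! + (11-2)! = 39916800 - 7257600 + 362880 = 33022080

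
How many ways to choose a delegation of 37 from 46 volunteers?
C(46,37) = 46!/(37!×9!) = 1101716330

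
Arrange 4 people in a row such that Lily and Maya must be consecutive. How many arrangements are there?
Treat the 2 as one block: (4-2+1)! × 2! = 6 × 2 = 12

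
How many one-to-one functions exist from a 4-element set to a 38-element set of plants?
P(38,4) = 38!/(38-4)! = 1771560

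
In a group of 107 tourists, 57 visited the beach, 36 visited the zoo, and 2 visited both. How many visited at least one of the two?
|A∪B| = |A| + |B| - |A∩B| = 57 + 36 - 2 = 91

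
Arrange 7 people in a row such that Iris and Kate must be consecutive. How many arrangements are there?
Treat the 2 as one block: (7-2+1)! × 2! = 720 × 2 = 1440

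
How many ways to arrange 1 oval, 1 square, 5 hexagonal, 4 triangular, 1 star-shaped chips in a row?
12! / (1! × 1! × 5! × 4! × 1!) = 166320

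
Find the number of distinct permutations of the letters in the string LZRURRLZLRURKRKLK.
17! / (6! × 3! × 2! × 4! × 2!) = 857656800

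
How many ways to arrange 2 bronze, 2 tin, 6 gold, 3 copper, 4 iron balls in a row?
17! / (2! × 2! × 6! × 3! × 4!) = 857656800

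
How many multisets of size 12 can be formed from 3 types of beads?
C(12+3-1, 3-1) = C(14, 2) = 91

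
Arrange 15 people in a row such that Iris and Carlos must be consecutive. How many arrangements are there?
Treat the 2 as one block: (15-2+1)! × 2! = 87178291200 × 2 = 174356582400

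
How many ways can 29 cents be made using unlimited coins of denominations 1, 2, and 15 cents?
Coefficient of x^29 in 1/(1-x^1) · 1/(1-x^2) · 1/(1-x^15). Case on j = number of 15-cent coins (j = 0..1); remainder r = 29 - 15j is made from {1,2} in ⌊r/2⌋+1 ways. r = 29, 14 → 15 + 8 = 23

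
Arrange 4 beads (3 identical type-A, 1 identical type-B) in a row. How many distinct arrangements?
4! / (3! × 1!) = 4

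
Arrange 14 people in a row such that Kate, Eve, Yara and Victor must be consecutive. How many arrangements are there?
Treat the 4 as one block: (14-4+1)! × 4! = 39916800 × 24 = 958003200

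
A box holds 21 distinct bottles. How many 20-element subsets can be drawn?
C(21,20) = 21!/(20!×1!) = 21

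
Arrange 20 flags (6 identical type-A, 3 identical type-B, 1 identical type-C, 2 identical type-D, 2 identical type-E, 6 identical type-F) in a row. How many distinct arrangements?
20! / (6! × 3! × 1! × 2! × 2! × 6!) = 195545750400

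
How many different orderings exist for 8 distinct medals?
8! = 40320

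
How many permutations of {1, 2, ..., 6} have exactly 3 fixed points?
Choose the 3 fixed points C(6,3) = 20, derange the rest: !3 = Σ_{j=0}^{3} (-1)^j·3!/j! = 6 - 6 + 3 - 1 = 2. Product = 20 × 2 = 40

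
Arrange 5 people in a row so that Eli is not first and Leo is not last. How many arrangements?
By inclusion-exclusion: 5! - 2×(5-1)! + (5-2)! = 120 - 48 + 6 = 78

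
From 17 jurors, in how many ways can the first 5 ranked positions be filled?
P(17,5) = 17!/(17-5)! = 742560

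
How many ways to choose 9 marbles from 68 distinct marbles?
C(68,9) = 68!/(9!×59!) = 49280065120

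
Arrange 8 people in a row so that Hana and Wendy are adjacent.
Treat as block: (8-1)! × 2! = 5040 × 2 = 10080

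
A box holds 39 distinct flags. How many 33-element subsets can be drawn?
C(39,33) = 39!/(33!×6!) = 3262623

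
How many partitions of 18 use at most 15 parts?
By conjugation, equals partitions of 18 into parts ≤ 15. Let r_j(i) = number of partitions of i into parts ≤ j, for i = 0..18. r_1(i) = 1 for all i; r_j(i) = r_{j-1}(i) + r_j(i-j). Rows j = 2..15: ≤2: 1 1 2 2 3 3 4 4 5 5 6 6 7 7 8 8 9 9 10; ≤3: 1 1 2 3 4 5 7 8 10 12 14 16 19 21 24 27 30 33 37; ≤4: 1 1 2 3 5 6 9 11 15 18 23 27 34 39 47 54 64 72 84; ≤5: 1 1 2 3 5 7 10 13 18 23 30 37 47 57 70 84 101 119 141; ≤6: 1 1 2 3 5 7 11 14 20 26 35 44 58 71 90 110 136 163 199; ≤7: 1 1 2 3 5 7 11 15 21 28 38 49 65 82 105 131 164 201 248; ≤8: 1 1 2 3 5 7 11 15 22 29 40 52 70 89 116 146 186 230 288; ≤9: 1 1 2 3 5 7 11 15 22 30 41 54 73 94 123 157 201 252 318; ≤10: 1 1 2 3 5 7 11 15 22 30 42 55 75 97 128 164 212 267 340; ≤11: 1 1 2 3 5 7 11 15 22 30 42 56 76 99 131 169 219 278 355; ≤12: 1 1 2 3 5 7 11 15 22 30 42 56 77 100 133 172 224 285 366; ≤13: 1 1 2 3 5 7 11 15 22 30 42 56 77 101 134 174 227 290 373; ≤14: 1 1 2 3 5 7 11 15 22 30 42 56 77 101 135 175 229 293 378; ≤15: 1 1 2 3 5 7 11 15 22 30 42 56 77 101 135 176 230 295 381. r_15(18) = 381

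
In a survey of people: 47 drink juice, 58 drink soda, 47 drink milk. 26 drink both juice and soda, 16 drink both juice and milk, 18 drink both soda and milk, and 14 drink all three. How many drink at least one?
|A∪B∪C| = 47+58+47-26-16-18+14 = 106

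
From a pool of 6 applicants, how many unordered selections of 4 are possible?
C(6,4) = 6!/(4!×2!) = 15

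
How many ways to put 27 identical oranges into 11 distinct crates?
C(27+11-1, 11-1) = C(37, 10) = 348330136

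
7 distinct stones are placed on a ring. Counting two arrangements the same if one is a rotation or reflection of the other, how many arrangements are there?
(7-1)!/2 = 720/2 = 360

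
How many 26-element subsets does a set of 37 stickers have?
C(37,26) = 37!/(26!×11!) = 854992152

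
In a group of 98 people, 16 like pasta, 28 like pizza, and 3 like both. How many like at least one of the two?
|A∪B| = |A| + |B| - |A∩B| = 16 + 28 - 3 = 41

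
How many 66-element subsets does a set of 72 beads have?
C(72,66) = 72!/(66!×6!) = 156238908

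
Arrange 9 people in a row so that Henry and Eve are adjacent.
Treat as block: (9-1)! × 2! = 40320 × 2 = 80640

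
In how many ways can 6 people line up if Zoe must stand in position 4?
Fix one position: (6-1)! = 120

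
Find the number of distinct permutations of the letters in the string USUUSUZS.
8! / (3! × 4! × 1!) = 280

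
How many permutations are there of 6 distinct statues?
6! = 720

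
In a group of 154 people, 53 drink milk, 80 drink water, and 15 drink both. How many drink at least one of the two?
|A∪B| = |A| + |B| - |A∩B| = 53 + 80 - 15 = 118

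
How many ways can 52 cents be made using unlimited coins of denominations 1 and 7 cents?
Coefficient of x^52 in 1/(1-x^1) · 1/(1-x^7). Use j coins of 7 for j = 0..⌊52/7⌋ = 7, the rest in 1s: 7 + 1 = 8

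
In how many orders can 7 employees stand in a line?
7! = 5040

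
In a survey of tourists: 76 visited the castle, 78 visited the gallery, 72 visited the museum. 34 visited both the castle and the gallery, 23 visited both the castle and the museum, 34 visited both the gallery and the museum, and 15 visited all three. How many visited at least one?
|A∪B∪C| = 76+78+72-34-23-34+15 = 150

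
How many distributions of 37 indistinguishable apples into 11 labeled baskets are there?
C(37+11-1, 11-1) = C(47, 10) = 5178066751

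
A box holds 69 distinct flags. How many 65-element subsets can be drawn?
C(69,65) = 69!/(65!×4!) = 864501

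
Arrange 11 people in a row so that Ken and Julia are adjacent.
Treat as block: (11-1)! × 2! = 3628800 × 2 = 7257600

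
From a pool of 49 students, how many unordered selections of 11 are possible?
C(49,11) = 49!/(11!×38!) = 29135916264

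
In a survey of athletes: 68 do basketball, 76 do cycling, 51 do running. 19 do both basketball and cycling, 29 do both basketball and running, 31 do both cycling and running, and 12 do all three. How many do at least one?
|A∪B∪C| = 68+76+51-19-29-31+12 = 128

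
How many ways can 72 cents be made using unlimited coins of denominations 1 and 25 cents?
Coefficient of x^72 in 1/(1-x^1) · 1/(1-x^25). Use j coins of 25 for j = 0..⌊72/25⌋ = 2, the rest in 1s: 2 + 1 = 3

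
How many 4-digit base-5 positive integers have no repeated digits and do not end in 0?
Last digit: 4 nonzero choices. First digit: 3 (nonzero, ≠last). Middle 2: P(3,2) = 6. Total = 72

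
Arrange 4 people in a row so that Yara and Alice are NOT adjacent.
Total - adjacent = 4! - (4-1)!×2 = 24 - 12 = 12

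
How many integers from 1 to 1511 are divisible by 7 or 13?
⌊1511/7⌋ + ⌊1511/13⌋ - ⌊1511/91⌋ = 215 + 116 - 16 = 315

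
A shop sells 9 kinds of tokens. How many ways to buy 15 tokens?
C(15+9-1, 9-1) = C(23, 8) = 490314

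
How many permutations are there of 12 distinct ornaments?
12! = 479001600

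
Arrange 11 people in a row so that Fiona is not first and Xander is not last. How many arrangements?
By inclusion-exclusion: 11! - 2×(11-1)! + (11-2)! = 39916800 - 7257600 + 362880 = 33022080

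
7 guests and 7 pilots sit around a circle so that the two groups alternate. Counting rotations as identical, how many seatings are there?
Fix one of the guests: (7-1)! ways for the remaining guests, × 7! ways for the pilots = 720 × 5040 = 3628800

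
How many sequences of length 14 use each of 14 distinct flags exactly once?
14! = 87178291200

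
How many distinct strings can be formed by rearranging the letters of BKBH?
4! / (1! × 2! × 1!) = 12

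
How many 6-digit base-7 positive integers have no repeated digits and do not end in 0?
Last digit: 6 nonzero choices. First digit: 5 (nonzero, ≠last). Middle 4: P(5,4) = 120. Total = 3600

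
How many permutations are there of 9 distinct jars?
9! = 362880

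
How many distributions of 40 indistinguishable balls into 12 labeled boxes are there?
C(40+12-1, 12-1) = C(51, 11) = 47626016970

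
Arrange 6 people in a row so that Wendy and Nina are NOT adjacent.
Total - adjacent = 6! - (6-1)!×2 = 720 - 240 = 480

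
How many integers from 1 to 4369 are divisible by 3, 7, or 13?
⌊4369/3⌋+⌊4369/7⌋+⌊4369/13⌋ - ⌊4369/21⌋-⌊4369/39⌋-⌊4369/91⌋ + ⌊4369/273⌋ = 1456+624+336 - 208-112-48 + 16 = 2064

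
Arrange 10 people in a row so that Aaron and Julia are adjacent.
Treat as block: (10-1)! × 2! = 362880 × 2 = 725760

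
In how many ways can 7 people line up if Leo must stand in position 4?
Fix one position: (7-1)! = 720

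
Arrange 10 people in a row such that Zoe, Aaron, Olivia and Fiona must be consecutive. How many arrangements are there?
Treat the 4 as one block: (10-4+1)! × 4! = 5040 × 24 = 120960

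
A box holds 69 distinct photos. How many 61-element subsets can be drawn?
C(69,61) = 69!/(61!×8!) = 8361453672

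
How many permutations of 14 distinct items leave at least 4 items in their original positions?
Exactly j fixed points: C(14,j)·!(14-j); sum over j ≥ 4 (derangement numbers via !m = (m-1)·(!(m-1) + !(m-2)): !0..!10 = 1, 0, 1, 2, 9, 44, 265, 1854, 14833, 133496, 1334961). Σ_{j=4}^{14} C(14,j)·!(14-j) = C(14,4)·!10 + C(14,5)·!9 + C(14,6)·!8 + C(14,7)·!7 + C(14,8)·!6 + C(14,9)·!5 + C(14,10)·!4 + C(14,11)·!3 + C(14,12)·!2 + C(14,13)·!1 + C(14,14)·!0 = 1001·1334961 + 2002·133496 + 3003·14833 + 3432·1854 + 3003·265 + 2002·44 + 1001·9 + 364·2 + 91·1 + 14·0 + 1·1 = 1655355092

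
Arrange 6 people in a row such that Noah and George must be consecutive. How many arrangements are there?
Treat the 2 as one block: (6-2+1)! × 2! = 120 × 2 = 240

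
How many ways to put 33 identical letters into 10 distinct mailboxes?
C(33+10-1, 10-1) = C(42, 9) = 445891810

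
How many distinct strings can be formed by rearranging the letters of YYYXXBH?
7! / (3! × 1! × 2! × 1!) = 420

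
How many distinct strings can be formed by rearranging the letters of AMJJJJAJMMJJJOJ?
15! / (2! × 9! × 3! × 1!) = 300300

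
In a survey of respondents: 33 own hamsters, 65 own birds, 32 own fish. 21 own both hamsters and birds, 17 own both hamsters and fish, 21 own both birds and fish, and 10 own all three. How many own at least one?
|A∪B∪C| = 33+65+32-21-17-21+10 = 81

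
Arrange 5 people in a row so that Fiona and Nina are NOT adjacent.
Total - adjacent = 5! - (5-1)!×2 = 120 - 48 = 72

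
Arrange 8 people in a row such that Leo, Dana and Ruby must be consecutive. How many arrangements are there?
Treat the 3 as one block: (8-3+1)! × 3! = 720 × 6 = 4320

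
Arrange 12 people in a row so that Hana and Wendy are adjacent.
Treat as block: (12-1)! × 2! = 39916800 × 2 = 79833600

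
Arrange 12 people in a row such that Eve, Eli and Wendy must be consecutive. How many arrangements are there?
Treat the 3 as one block: (12-3+1)! × 3! = 3628800 × 6 = 21772800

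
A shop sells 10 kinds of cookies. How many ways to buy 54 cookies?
C(54+10-1, 10-1) = C(63, 9) = 23667689815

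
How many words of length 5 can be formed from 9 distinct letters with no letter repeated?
P(9,5) = 9!/(9-5)! = 15120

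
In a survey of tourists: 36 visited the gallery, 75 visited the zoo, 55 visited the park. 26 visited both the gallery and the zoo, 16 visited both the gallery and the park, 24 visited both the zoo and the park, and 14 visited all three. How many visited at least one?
|A∪B∪C| = 36+75+55-26-16-24+14 = 114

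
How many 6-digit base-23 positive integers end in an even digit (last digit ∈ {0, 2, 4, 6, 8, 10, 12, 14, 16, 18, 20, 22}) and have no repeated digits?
Last∈{0,2,4,6,8,10,12,14,16,18,20,22}. Last=0: 3160080. Last nonzero: 11×21×P(21,4) = 33180840. Total = 36340920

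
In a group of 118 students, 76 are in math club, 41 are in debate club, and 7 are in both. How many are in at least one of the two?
|A∪B| = |A| + |B| - |A∩B| = 76 + 41 - 7 = 110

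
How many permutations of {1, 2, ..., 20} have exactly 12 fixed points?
Choose the 12 fixed points C(20,12) = 125970, derange the rest: !8 = Σ_{j=0}^{8} (-1)^j·8!/j! = 40320 - 40320 + 20160 - 6720 + 1680 - 336 + 56 - 8 + 1 = 14833. Product = 125970 × 14833 = 1868513010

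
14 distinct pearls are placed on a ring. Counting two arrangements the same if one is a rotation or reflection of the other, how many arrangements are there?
(14-1)!/2 = 6227020800/2 = 3113510400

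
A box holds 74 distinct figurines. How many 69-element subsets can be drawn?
C(74,69) = 74!/(69!×5!) = 16108764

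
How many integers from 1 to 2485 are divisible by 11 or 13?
⌊2485/11⌋ + ⌊2485/13⌋ - ⌊2485/143⌋ = 225 + 191 - 17 = 399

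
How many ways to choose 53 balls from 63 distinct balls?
C(63,53) = 63!/(53!×10!) = 127805525001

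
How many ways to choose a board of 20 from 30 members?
C(30,20) = 30!/(20!×10!) = 30045015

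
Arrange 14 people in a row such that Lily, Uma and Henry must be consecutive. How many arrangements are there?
Treat the 3 as one block: (14-3+1)! × 3! = 479001600 × 6 = 2874009600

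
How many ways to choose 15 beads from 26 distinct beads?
C(26,15) = 26!/(15!×11!) = 7726160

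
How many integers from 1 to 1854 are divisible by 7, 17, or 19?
⌊1854/7⌋+⌊1854/17⌋+⌊1854/19⌋ - ⌊1854/119⌋-⌊1854/133⌋-⌊1854/323⌋ + ⌊1854/2261⌋ = 264+109+97 - 15-13-5 + 0 = 437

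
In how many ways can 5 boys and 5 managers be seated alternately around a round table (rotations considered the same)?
Fix one of the boys: (5-1)! ways for the remaining boys, × 5! ways for the managers = 24 × 120 = 2880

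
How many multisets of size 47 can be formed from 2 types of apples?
C(47+2-1, 2-1) = C(48, 1) = 48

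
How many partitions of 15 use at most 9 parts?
By conjugation, equals partitions of 15 into parts ≤ 9. Let r_j(i) = number of partitions of i into parts ≤ j, for i = 0..15. r_1(i) = 1 for all i; r_j(i) = r_{j-1}(i) + r_j(i-j). Rows j = 2..9: ≤2: 1 1 2 2 3 3 4 4 5 5 6 6 7 7 8 8; ≤3: 1 1 2 3 4 5 7 8 10 12 14 16 19 21 24 27; ≤4: 1 1 2 3 5 6 9 11 15 18 23 27 34 39 47 54; ≤5: 1 1 2 3 5 7 10 13 18 23 30 37 47 57 70 84; ≤6: 1 1 2 3 5 7 11 14 20 26 35 44 58 71 90 110; ≤7: 1 1 2 3 5 7 11 15 21 28 38 49 65 82 105 131; ≤8: 1 1 2 3 5 7 11 15 22 29 40 52 70 89 116 146; ≤9: 1 1 2 3 5 7 11 15 22 30 41 54 73 94 123 157. r_9(15) = 157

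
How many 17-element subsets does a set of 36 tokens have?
C(36,17) = 36!/(17!×19!) = 8597496600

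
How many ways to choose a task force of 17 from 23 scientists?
C(23,17) = 23!/(17!×6!) = 100947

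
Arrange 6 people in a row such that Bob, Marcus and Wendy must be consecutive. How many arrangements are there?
Treat the 3 as one block: (6-3+1)! × 3! = 24 × 6 = 144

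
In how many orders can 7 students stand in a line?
7! = 5040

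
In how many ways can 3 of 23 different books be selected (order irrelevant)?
C(23,3) = 23!/(3!×20!) = 1771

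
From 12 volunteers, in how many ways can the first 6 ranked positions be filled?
P(12,6) = 12!/(12-6)! = 665280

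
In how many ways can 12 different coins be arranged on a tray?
12! = 479001600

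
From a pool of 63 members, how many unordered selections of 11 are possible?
C(63,11) = 63!/(11!×52!) = 615790256823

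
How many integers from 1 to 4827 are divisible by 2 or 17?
⌊4827/2⌋ + ⌊4827/17⌋ - ⌊4827/34⌋ = 2413 + 283 - 141 = 2555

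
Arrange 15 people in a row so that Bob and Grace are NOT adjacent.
Total - adjacent = 15! - (15-1)!×2 = 1307674368000 - 174356582400 = 1133317785600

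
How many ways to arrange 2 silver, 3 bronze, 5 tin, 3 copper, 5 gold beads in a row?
18! / (2! × 3! × 5! × 3! × 5!) = 6175128960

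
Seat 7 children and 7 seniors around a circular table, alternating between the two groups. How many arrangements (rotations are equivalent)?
Fix one of the children: (7-1)! ways for the remaining children, × 7! ways for the seniors = 720 × 5040 = 3628800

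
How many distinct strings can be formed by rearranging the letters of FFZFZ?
5! / (3! × 2!) = 10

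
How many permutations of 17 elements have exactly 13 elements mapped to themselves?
Choose the 13 fixed points C(17,13) = 2380, derange the rest: !4 = Σ_{j=0}^{4} (-1)^j·4!/j! = 24 - 24 + 12 - 4 + 1 = 9. Product = 2380 × 9 = 21420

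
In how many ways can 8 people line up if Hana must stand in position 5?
Fix one position: (8-1)! = 5040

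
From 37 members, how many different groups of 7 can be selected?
C(37,7) = 37!/(7!×30!) = 10295472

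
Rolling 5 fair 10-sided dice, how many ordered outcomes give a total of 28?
Coefficient of x^28 in (x + x² + ... + x^10)^5. By inclusion-exclusion on dice exceeding 10: Σ_j (-1)^j C(5,j)·C(28-1-10j, 4) = C(5,0)·C(27,4) - C(5,1)·C(17,4) + C(5,2)·C(7,4) = 1·17550 - 5·2380 + 10·35 = 6000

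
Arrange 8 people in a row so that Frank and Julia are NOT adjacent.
Total - adjacent = 8! - (8-1)!×2 = 40320 - 10080 = 30240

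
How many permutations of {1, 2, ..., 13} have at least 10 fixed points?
Exactly j fixed points: C(13,j)·!(13-j); sum over j ≥ 10 (derangement numbers via !m = (m-1)·(!(m-1) + !(m-2)): !0..!3 = 1, 0, 1, 2). Σ_{j=10}^{13} C(13,j)·!(13-j) = C(13,10)·!3 + C(13,11)·!2 + C(13,12)·!1 + C(13,13)·!0 = 286·2 + 78·1 + 13·0 + 1·1 = 651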